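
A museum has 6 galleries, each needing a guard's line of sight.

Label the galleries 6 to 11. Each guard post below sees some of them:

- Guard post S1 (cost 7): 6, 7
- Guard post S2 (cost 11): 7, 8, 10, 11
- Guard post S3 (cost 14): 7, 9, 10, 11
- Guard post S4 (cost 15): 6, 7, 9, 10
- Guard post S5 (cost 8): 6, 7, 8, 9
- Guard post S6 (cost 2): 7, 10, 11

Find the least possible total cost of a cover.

10

S5, S6 together cover every gallery (S5 ∪ S6 = {6, 7, 8, 9, 10, 11}); total cost 8 + 2 = 10.
No covering selection has total cost below 10.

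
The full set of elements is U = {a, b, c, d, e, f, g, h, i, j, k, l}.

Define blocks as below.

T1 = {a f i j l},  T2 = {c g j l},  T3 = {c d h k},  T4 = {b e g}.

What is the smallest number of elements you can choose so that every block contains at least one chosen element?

The 3 elements {b, j, k} hit every block.
The blocks T1, T3, T4 are pairwise disjoint, so any hitting set needs a separate element for each — at least 3. Hence 3 is optimal.

3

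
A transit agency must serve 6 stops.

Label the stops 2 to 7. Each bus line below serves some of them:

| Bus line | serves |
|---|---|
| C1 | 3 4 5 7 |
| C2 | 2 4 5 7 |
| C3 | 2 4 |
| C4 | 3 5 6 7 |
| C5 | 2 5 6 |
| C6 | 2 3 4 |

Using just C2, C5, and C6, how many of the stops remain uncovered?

0

Union of C2, C5, C6 = {2, 3, 4, 5, 6, 7} — that's every stop, so 0 are uncovered.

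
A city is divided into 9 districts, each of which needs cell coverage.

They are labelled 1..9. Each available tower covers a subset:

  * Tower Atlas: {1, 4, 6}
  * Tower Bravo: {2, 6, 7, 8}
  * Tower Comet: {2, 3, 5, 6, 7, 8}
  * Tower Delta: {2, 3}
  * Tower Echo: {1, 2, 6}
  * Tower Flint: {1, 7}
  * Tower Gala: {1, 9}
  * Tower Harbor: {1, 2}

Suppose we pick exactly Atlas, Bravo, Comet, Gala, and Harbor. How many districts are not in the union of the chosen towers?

0

Union of Atlas, Bravo, Comet, Gala, Harbor = {1, 2, 3, 4, 5, 6, 7, 8, 9} — that's every district, so 0 are uncovered.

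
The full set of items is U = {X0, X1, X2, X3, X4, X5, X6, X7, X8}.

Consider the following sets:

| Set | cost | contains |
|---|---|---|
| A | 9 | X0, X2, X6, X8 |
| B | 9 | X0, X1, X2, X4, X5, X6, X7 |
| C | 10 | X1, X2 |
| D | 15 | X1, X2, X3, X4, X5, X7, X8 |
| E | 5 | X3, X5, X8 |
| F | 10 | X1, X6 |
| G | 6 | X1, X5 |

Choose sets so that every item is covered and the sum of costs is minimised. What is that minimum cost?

B, E together cover every item (B ∪ E = {X0, X1, X2, X3, X4, X5, X6, X7, X8}); total cost 9 + 5 = 14.
No covering selection has total cost below 14.

14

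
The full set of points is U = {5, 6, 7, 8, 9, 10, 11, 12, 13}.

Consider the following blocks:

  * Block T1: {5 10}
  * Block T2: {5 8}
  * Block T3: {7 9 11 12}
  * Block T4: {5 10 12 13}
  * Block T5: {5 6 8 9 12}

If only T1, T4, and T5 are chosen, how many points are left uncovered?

2

Union of T1, T4, T5 = {5, 6, 8, 9, 10, 12, 13}.
Not covered: 7, 11 — 2 points.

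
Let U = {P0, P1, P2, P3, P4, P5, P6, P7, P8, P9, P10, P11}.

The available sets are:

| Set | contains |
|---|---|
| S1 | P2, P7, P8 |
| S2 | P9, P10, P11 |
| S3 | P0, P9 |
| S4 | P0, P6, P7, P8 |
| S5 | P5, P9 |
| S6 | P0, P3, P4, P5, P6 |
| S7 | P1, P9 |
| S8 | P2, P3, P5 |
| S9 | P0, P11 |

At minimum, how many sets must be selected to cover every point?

4

S1, S2, S6, and S7 cover everything between them: the union {P0, P1, P2, P3, P4, P5, P6, P7, P8, P9, P10, P11} is all of U.
Only S6 contains P4, so S6 is forced; the remaining 7 points need at least 3 more sets (each remaining set adds at most 3) — so at least 4 sets are needed, and 4 is optimal.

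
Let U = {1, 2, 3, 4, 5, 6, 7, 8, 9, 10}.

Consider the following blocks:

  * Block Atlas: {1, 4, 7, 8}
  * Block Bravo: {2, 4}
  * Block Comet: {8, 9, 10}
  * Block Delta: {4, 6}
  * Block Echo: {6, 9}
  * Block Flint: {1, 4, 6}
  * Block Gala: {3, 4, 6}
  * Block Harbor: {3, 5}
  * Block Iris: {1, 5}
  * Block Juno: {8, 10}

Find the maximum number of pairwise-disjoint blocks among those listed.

4

Bravo, Echo, Iris, Juno are pairwise disjoint (Bravo={2,4}; Echo={6,9}; Iris={1,5}; Juno={8,10}).
Every remaining block overlaps one of these, and no 5 of the listed blocks are pairwise disjoint, so 4 is the maximum.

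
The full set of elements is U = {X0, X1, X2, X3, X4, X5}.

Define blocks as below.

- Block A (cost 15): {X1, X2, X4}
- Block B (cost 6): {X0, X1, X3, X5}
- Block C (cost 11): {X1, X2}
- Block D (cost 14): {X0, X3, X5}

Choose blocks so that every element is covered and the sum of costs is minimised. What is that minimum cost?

21

A, B together cover every element (A ∪ B = {X0, X1, X2, X3, X4, X5}); total cost 15 + 6 = 21.
No covering selection has total cost below 21.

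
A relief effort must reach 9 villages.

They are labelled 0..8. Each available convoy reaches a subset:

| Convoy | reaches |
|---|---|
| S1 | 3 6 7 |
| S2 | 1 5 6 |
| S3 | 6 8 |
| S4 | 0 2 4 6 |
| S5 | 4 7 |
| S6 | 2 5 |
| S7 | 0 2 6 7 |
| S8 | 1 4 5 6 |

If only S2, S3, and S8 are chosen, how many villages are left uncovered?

4

Union of S2, S3, S8 = {1, 4, 5, 6, 8}.
Not covered: 0, 2, 3, 7 — 4 villages.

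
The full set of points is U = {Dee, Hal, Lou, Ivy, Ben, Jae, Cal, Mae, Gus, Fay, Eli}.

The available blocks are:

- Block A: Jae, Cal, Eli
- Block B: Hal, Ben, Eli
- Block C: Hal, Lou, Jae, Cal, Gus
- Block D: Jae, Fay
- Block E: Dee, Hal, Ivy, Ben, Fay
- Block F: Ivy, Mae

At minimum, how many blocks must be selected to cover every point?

4

Take {A, C, E, F}. Their union is {Dee, Hal, Lou, Ivy, Ben, Jae, Cal, Mae, Gus, Fay, Eli}, which is all 11 points.
No 3 of the 6 blocks cover everything (all 20 combinations miss at least one point), so 4 is optimal.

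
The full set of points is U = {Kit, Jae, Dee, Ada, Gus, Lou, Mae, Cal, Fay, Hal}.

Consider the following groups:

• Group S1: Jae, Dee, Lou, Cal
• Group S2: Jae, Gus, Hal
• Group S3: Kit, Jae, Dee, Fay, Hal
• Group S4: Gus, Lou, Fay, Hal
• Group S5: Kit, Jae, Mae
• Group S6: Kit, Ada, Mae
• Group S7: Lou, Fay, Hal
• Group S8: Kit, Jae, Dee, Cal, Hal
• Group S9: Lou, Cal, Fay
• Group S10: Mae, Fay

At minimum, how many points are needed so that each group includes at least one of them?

3

The 3 points {Jae, Lou, Mae} hit every group.
The groups S2, S6, S9 are pairwise disjoint, so any hitting set needs a separate point for each — at least 3. Hence 3 is optimal.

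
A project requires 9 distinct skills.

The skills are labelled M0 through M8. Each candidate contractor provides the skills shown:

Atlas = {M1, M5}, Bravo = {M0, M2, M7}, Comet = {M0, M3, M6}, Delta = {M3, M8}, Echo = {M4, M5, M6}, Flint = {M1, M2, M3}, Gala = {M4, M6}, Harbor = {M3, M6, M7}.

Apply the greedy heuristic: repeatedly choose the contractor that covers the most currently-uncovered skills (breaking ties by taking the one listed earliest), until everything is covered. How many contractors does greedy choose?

Greedy: pick Bravo (covers 3 new) → pick Echo (covers 3 new) → pick Delta (covers 2 new) → pick Atlas (covers 1 new). Total picks: 4.

4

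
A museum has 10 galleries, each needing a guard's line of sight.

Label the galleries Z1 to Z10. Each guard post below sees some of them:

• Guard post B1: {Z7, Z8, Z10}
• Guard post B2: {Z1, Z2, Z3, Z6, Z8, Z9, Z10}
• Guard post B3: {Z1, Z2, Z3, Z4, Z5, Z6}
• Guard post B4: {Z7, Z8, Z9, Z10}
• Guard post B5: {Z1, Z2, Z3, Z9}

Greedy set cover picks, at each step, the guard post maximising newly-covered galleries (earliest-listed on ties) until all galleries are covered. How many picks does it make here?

3

Greedy: pick B2 (covers 7 new) → pick B3 (covers 2 new) → pick B1 (covers 1 new). Total picks: 3.
(The true minimum cover uses only 2 guard posts, so greedy is not optimal here.)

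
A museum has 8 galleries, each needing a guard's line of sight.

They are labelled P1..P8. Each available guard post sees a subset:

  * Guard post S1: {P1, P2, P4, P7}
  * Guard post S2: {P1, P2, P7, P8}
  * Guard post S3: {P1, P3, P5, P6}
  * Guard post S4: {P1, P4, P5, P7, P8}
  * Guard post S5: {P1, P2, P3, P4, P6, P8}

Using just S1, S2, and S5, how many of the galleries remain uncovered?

1

Union of S1, S2, S5 = {P1, P2, P3, P4, P6, P7, P8}.
Not covered: P5 — 1 gallery.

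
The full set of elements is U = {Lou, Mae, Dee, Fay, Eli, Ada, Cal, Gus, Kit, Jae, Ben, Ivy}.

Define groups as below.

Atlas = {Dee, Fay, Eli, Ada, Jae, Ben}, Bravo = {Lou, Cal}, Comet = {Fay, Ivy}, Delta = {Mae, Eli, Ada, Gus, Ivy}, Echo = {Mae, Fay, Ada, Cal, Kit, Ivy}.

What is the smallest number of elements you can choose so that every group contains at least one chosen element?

3

The 3 elements {Lou, Fay, Eli} hit every group.
No choice of 2 elements meets every group, so 3 is the minimum.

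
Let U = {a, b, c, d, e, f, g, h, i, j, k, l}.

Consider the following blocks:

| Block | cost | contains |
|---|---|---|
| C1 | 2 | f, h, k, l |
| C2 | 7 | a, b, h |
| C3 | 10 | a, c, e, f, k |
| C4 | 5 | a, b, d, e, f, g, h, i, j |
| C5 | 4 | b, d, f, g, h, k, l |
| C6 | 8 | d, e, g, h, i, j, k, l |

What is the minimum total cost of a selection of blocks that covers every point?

C1, C3, C4 together cover every point (C1 ∪ C3 ∪ C4 = {a, b, c, d, e, f, g, h, i, j, k, l}); total cost 2 + 10 + 5 = 17.
No covering selection has total cost below 17.

17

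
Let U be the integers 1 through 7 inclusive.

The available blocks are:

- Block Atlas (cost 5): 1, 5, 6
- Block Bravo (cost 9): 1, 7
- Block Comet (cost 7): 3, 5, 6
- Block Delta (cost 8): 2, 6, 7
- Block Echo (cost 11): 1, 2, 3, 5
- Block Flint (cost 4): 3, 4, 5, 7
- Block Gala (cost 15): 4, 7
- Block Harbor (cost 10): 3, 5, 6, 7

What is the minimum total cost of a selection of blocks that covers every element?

Atlas, Delta, Flint together cover every element (Atlas ∪ Delta ∪ Flint = {1, 2, 3, 4, 5, 6, 7}); total cost 5 + 8 + 4 = 17.
No covering selection has total cost below 17.

17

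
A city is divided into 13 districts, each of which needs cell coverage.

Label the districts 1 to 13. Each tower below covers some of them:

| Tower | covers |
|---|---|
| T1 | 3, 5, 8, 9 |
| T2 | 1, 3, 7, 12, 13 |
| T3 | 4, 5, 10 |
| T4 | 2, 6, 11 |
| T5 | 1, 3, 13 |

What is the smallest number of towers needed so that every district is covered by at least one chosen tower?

4

Take {T1, T2, T3, T4}. Their union is {1, 2, 3, 4, 5, 6, 7, 8, 9, 10, 11, 12, 13}, which is all 13 districts.
Only T2 contains 7, so T2 is forced; the remaining 8 districts need at least 3 more towers (each remaining tower adds at most 3) — so at least 4 towers are needed, and 4 is optimal.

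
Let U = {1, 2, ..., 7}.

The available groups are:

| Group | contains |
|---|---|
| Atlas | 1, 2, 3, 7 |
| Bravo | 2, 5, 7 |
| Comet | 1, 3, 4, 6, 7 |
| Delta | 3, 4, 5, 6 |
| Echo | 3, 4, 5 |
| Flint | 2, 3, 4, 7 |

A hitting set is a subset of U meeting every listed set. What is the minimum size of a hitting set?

Take H = {2, 4}. Each listed group contains at least one of these, so H is a hitting set of size 2.
No single element lies in every group, so at least 2 are needed and 2 is optimal.

2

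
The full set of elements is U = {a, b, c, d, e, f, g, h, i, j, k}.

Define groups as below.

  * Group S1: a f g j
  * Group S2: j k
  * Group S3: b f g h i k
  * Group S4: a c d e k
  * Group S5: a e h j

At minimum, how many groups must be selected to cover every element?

3

S2 and S3 and S4 together: S2 ∪ S3 ∪ S4 = {a, b, c, d, e, f, g, h, i, j, k} — every element is covered.
Only S3 contains b, so S3 is forced; the remaining 5 elements need at least 2 more groups (each remaining group adds at most 4) — so at least 3 groups are needed, and 3 is optimal.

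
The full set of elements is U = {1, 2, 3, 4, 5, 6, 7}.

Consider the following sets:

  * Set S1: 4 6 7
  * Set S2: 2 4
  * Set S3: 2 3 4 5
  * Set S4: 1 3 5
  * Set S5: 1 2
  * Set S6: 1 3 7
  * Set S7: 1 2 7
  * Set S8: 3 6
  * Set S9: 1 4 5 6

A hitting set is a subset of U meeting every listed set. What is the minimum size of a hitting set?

3

The 3 elements {1, 3, 4} hit every set.
No choice of 2 elements meets every set, so 3 is the minimum.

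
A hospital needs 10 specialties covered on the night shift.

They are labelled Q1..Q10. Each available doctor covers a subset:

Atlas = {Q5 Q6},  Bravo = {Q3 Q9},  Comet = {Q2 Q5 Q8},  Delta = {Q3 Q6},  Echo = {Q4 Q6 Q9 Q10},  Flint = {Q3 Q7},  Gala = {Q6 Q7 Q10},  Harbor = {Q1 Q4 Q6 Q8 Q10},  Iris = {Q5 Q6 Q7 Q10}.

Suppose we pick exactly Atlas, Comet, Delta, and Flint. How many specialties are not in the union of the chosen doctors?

Union of Atlas, Comet, Delta, Flint = {Q2, Q3, Q5, Q6, Q7, Q8}.
Not covered: Q1, Q4, Q9, Q10 — 4 specialties.

4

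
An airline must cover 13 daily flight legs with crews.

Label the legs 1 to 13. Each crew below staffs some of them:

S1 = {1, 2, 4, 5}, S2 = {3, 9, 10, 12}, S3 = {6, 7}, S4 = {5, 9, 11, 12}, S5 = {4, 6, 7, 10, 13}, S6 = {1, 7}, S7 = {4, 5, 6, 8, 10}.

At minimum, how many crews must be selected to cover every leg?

Take {S1, S2, S4, S5, S7}. Their union is {1, 2, 3, 4, 5, 6, 7, 8, 9, 10, 11, 12, 13}, which is all 13 legs.
No 4 of the 7 crews cover everything (all 35 combinations miss at least one leg), so 5 is optimal.

5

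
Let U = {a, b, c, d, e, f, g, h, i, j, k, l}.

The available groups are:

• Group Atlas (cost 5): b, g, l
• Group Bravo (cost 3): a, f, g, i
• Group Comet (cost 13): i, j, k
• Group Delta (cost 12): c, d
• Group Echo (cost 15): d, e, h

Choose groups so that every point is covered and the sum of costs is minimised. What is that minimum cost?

Atlas, Bravo, Comet, Delta, Echo together cover every point (Atlas ∪ Bravo ∪ Comet ∪ Delta ∪ Echo = {a, b, c, d, e, f, g, h, i, j, k, l}); total cost 5 + 3 + 13 + 12 + 15 = 48.
No covering selection has total cost below 48.

48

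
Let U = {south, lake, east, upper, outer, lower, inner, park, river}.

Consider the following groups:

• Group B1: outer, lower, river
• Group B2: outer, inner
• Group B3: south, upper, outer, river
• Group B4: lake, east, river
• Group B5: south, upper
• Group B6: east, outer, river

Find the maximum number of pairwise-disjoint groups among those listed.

3

B2, B4, B5 are pairwise disjoint (B2={outer,inner}; B4={lake,east,river}; B5={south,upper}).
Every remaining group overlaps one of these, and no 4 of the listed groups are pairwise disjoint, so 3 is the maximum.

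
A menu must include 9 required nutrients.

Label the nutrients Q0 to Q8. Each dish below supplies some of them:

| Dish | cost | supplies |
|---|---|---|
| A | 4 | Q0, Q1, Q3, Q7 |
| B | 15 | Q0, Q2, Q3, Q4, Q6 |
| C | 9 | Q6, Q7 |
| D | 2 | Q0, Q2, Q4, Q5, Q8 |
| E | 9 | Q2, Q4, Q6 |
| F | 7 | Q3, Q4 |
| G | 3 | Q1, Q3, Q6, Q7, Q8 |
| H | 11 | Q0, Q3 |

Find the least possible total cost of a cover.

5

D, G together cover every nutrient (D ∪ G = {Q0, Q1, Q2, Q3, Q4, Q5, Q6, Q7, Q8}); total cost 2 + 3 = 5.
No covering selection has total cost below 5.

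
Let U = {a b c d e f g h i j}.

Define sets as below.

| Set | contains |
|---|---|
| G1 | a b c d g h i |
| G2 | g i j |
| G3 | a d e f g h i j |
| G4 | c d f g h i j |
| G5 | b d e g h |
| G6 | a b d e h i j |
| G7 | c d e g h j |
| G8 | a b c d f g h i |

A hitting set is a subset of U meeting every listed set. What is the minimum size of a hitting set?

2

The 2 elements {a, g} hit every set.
No single element lies in every set, so at least 2 are needed and 2 is optimal.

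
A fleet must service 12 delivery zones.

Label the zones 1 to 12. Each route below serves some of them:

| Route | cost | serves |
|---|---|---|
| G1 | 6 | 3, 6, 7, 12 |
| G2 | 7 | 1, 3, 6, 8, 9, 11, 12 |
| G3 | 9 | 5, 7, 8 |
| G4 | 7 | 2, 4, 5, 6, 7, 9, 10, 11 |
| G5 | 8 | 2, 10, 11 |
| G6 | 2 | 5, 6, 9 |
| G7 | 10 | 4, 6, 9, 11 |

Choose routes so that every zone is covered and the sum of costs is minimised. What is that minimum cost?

G2, G4 together cover every zone (G2 ∪ G4 = {1, 2, 3, 4, 5, 6, 7, 8, 9, 10, 11, 12}); total cost 7 + 7 = 14.
The greedy pick G6, G2, G4 costs 16; no covering selection beats 14.

14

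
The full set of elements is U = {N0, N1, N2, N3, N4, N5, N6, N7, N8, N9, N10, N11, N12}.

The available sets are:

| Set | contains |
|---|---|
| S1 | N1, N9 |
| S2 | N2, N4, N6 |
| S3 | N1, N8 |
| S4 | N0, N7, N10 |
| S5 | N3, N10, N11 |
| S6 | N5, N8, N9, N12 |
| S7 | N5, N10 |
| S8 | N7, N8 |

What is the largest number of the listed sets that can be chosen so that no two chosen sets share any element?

4

S1, S2, S7, S8 are pairwise disjoint (S1={N1,N9}; S2={N2,N4,N6}; S7={N5,N10}; S8={N7,N8}).
Every remaining set overlaps one of these, and no 5 of the listed sets are pairwise disjoint, so 4 is the maximum.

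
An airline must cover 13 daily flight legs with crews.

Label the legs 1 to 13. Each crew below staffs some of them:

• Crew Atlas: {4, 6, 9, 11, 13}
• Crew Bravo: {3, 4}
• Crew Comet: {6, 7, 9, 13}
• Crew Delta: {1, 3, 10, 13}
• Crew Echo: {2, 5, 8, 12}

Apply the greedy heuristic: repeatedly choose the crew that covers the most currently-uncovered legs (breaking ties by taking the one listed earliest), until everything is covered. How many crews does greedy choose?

4

Greedy: pick Atlas (covers 5 new) → pick Echo (covers 4 new) → pick Delta (covers 3 new) → pick Comet (covers 1 new). Total picks: 4.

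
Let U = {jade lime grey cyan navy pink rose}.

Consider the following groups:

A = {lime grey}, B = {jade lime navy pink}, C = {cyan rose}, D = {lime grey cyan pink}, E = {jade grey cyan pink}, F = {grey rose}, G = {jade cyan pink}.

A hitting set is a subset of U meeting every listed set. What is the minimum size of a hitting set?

3

Take H = {lime, grey, cyan}. Each listed group contains at least one of these, so H is a hitting set of size 3.
No choice of 2 items meets every group, so 3 is the minimum.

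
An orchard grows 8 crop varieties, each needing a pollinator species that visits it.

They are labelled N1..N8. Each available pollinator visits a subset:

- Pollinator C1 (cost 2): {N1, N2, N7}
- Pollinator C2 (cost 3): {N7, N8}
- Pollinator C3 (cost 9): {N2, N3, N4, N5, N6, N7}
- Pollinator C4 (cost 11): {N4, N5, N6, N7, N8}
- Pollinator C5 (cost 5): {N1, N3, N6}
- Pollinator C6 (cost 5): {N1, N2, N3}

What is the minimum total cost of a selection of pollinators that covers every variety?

14

C1, C2, C3 together cover every variety (C1 ∪ C2 ∪ C3 = {N1, N2, N3, N4, N5, N6, N7, N8}); total cost 2 + 3 + 9 = 14.
No covering selection has total cost below 14.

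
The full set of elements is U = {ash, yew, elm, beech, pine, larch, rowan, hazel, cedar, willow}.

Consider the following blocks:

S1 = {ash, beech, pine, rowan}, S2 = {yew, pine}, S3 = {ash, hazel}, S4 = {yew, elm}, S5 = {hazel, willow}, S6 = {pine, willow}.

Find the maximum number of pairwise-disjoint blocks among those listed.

3

S1, S4, S5 are pairwise disjoint (S1={ash,beech,pine,rowan}; S4={yew,elm}; S5={hazel,willow}).
Every remaining block overlaps one of these, and no 4 of the listed blocks are pairwise disjoint, so 3 is the maximum.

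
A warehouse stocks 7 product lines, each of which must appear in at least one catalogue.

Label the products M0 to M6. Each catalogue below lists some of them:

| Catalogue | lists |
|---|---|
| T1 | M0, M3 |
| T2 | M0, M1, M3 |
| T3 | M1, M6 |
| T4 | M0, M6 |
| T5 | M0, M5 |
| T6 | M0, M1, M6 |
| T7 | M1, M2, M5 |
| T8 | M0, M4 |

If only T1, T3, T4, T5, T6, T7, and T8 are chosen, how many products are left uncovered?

Union of T1, T3, T4, T5, T6, T7, T8 = {M0, M1, M2, M3, M4, M5, M6} — that's every product, so 0 are uncovered.

0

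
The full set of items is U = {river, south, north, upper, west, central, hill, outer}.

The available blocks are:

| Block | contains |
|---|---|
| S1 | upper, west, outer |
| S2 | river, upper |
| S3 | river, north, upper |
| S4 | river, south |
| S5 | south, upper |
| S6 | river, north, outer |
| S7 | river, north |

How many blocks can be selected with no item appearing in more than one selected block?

S5, S6 are pairwise disjoint (S5={south,upper}; S6={river,north,outer}).
Every remaining block overlaps one of these, and no 3 of the listed blocks are pairwise disjoint, so 2 is the maximum.

2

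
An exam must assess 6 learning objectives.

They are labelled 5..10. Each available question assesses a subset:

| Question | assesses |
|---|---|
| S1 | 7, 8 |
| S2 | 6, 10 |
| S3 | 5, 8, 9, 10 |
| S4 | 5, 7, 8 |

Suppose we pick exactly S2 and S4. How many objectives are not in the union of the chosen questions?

Union of S2, S4 = {5, 6, 7, 8, 10}.
Not covered: 9 — 1 objective.

1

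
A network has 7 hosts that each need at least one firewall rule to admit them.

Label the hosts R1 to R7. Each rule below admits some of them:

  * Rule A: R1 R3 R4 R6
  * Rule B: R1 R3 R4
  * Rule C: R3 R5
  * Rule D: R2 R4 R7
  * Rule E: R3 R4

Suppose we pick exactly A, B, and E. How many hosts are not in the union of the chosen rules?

3

Union of A, B, E = {R1, R3, R4, R6}.
Not covered: R2, R5, R7 — 3 hosts.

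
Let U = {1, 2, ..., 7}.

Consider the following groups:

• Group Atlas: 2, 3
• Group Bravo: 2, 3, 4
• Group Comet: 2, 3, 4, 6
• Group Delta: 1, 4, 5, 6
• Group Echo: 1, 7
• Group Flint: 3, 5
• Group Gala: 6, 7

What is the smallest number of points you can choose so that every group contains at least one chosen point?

3

Take H = {2, 5, 7}. Each listed group contains at least one of these, so H is a hitting set of size 3.
No choice of 2 points meets every group, so 3 is the minimum.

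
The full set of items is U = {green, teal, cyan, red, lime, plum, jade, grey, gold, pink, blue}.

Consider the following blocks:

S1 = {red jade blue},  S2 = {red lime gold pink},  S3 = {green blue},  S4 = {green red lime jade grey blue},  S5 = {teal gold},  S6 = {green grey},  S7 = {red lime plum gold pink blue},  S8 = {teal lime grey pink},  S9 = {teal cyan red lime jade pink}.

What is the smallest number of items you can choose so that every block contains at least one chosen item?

3

Take H = {green, teal, red}. Each listed block contains at least one of these, so H is a hitting set of size 3.
The blocks S1, S5, S6 are pairwise disjoint, so any hitting set needs a separate item for each — at least 3. Hence 3 is optimal.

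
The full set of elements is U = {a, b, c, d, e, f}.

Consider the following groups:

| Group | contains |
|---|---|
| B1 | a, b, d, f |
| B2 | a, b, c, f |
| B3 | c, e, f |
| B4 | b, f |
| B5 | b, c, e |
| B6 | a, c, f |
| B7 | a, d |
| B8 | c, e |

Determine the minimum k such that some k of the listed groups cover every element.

2

B1 and B5 together: B1 ∪ B5 = {a, b, c, d, e, f} — every element is covered.
No single group has all 6 elements (the largest, B1, has 4), so 2 is optimal.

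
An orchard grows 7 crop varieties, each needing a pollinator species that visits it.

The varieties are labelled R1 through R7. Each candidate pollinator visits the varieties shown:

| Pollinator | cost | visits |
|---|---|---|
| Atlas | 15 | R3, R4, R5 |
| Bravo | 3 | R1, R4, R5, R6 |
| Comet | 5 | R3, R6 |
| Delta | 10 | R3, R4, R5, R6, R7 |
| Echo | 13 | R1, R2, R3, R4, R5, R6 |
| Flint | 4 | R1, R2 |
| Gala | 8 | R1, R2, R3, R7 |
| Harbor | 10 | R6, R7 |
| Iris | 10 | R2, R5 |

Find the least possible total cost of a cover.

Bravo, Gala together cover every variety (Bravo ∪ Gala = {R1, R2, R3, R4, R5, R6, R7}); total cost 3 + 8 = 11.
No covering selection has total cost below 11.

11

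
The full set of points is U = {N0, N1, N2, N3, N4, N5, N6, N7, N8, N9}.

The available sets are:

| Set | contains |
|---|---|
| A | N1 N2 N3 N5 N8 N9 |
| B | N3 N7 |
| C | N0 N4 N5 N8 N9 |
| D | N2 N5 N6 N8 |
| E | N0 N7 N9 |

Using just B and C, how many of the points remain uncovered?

3

Union of B, C = {N0, N3, N4, N5, N7, N8, N9}.
Not covered: N1, N2, N6 — 3 points.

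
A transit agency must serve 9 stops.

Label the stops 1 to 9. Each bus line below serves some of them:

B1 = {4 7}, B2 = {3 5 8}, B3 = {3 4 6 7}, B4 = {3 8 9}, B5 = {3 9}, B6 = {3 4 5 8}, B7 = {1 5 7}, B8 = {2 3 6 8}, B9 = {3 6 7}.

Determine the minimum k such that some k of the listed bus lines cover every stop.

4

B4 and B6 and B7 and B8 together: B4 ∪ B6 ∪ B7 ∪ B8 = {1, 2, 3, 4, 5, 6, 7, 8, 9} — every stop is covered.
No 3 of the 9 bus lines cover everything (all 84 combinations miss at least one stop), so 4 is optimal.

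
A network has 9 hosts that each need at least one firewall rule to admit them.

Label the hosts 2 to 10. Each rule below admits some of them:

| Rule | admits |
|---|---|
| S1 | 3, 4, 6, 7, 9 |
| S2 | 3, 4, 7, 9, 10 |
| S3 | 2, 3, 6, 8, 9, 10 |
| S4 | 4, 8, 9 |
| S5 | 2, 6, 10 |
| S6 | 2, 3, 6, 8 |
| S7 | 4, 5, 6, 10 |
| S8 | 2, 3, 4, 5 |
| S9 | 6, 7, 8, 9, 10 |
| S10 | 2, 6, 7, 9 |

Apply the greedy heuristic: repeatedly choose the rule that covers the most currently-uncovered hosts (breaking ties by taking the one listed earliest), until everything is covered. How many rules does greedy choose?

Greedy: pick S3 (covers 6 new) → pick S1 (covers 2 new) → pick S7 (covers 1 new). Total picks: 3.
(The true minimum cover uses only 2 rules, so greedy is not optimal here.)

3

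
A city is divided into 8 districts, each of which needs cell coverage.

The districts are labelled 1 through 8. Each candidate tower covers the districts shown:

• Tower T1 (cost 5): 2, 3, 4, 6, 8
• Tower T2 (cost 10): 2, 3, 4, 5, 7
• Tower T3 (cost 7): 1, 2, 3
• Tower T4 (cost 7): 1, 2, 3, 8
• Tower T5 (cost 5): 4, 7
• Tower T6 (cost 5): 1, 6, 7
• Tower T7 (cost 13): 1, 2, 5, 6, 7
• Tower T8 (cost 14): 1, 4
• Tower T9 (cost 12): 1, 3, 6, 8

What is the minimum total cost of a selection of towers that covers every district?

T1, T7 together cover every district (T1 ∪ T7 = {1, 2, 3, 4, 5, 6, 7, 8}); total cost 5 + 13 = 18.
The greedy pick T1, T6, T2 costs 20; no covering selection beats 18.

18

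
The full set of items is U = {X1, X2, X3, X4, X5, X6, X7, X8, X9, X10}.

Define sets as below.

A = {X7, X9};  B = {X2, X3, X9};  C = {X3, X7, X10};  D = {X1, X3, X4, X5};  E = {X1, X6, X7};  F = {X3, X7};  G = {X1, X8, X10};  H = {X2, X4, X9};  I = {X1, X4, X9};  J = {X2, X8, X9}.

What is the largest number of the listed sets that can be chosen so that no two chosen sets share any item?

F, G, H are pairwise disjoint (F={X3,X7}; G={X1,X8,X10}; H={X2,X4,X9}).
Every remaining set overlaps one of these, and no 4 of the listed sets are pairwise disjoint, so 3 is the maximum.

3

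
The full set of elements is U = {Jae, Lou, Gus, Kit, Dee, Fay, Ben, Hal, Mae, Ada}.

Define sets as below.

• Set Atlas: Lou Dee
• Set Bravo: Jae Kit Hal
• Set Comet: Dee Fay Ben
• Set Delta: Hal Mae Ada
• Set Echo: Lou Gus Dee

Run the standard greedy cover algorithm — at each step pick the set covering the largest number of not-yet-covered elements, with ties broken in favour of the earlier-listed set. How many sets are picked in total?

4

Greedy: pick Bravo (covers 3 new) → pick Comet (covers 3 new) → pick Delta (covers 2 new) → pick Echo (covers 2 new). Total picks: 4.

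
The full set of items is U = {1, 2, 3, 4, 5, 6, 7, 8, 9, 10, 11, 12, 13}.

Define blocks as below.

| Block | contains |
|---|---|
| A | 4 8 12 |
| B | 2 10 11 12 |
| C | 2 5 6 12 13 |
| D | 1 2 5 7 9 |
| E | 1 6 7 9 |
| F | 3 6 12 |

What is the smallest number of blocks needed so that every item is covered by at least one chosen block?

Take {A, B, C, D, F}. Their union is {1, 2, 3, 4, 5, 6, 7, 8, 9, 10, 11, 12, 13}, which is all 13 items.
No 4 of the 6 blocks cover everything (all 15 combinations miss at least one item), so 5 is optimal.

5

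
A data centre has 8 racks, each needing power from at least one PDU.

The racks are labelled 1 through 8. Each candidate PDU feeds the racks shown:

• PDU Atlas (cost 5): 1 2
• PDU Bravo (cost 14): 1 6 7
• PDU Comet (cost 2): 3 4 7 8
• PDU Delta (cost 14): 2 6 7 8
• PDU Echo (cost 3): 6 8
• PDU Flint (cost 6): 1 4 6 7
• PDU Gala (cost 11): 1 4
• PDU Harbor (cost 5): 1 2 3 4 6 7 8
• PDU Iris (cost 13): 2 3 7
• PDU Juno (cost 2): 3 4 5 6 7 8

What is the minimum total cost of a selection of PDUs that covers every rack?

Harbor, Juno together cover every rack (Harbor ∪ Juno = {1, 2, 3, 4, 5, 6, 7, 8}); total cost 5 + 2 = 7.
No covering selection has total cost below 7.

7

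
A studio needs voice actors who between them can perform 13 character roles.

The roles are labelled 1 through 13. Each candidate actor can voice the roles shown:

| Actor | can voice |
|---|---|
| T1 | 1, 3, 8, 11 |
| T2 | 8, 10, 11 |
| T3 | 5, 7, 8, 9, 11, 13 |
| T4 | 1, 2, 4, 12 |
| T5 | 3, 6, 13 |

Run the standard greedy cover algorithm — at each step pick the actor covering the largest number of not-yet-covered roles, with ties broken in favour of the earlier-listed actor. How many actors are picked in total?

Greedy: pick T3 (covers 6 new) → pick T4 (covers 4 new) → pick T5 (covers 2 new) → pick T2 (covers 1 new). Total picks: 4.

4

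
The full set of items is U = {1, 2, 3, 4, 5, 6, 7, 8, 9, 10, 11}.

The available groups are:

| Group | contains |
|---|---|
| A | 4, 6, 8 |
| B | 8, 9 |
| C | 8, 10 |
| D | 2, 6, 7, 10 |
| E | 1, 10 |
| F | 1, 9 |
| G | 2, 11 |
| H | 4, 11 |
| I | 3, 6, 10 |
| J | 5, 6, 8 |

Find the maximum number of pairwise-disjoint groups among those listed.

E, G, J are pairwise disjoint (E={1,10}; G={2,11}; J={5,6,8}).
Every remaining group overlaps one of these, and no 4 of the listed groups are pairwise disjoint, so 3 is the maximum.

3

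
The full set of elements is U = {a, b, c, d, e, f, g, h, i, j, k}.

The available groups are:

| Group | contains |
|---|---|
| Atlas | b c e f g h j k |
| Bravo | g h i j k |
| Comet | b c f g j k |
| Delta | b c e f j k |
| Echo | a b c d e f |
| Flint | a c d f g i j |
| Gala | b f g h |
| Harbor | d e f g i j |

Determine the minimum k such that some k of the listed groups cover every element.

Atlas and Flint cover everything between them: the union {a, b, c, d, e, f, g, h, i, j, k} is all of U.
No single group has all 11 elements (the largest, Atlas, has 8), so 2 is optimal.

2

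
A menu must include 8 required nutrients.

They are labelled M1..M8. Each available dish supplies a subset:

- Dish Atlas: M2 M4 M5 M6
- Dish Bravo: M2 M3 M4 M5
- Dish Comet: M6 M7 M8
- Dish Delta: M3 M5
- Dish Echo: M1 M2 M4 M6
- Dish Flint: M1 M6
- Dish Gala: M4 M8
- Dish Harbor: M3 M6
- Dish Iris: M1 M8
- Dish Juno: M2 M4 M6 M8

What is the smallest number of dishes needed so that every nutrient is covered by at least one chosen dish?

3

Take {Bravo, Comet, Iris}. Their union is {M1, M2, M3, M4, M5, M6, M7, M8}, which is all 8 nutrients.
Only Comet contains M7, so Comet is forced; the remaining 5 nutrients need at least 2 more dishes (each remaining dish adds at most 4) — so at least 3 dishes are needed, and 3 is optimal.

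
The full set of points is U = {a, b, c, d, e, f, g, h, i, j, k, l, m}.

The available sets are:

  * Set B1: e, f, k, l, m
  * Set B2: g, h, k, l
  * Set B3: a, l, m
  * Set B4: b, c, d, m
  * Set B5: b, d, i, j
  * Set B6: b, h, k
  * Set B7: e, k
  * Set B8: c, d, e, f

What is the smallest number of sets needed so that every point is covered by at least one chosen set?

4

B2 and B3 and B5 and B8 together: B2 ∪ B3 ∪ B5 ∪ B8 = {a, b, c, d, e, f, g, h, i, j, k, l, m} — every point is covered.
Only B3 contains a, so B3 is forced; the remaining 10 points need at least 3 more sets (each remaining set adds at most 4) — so at least 4 sets are needed, and 4 is optimal.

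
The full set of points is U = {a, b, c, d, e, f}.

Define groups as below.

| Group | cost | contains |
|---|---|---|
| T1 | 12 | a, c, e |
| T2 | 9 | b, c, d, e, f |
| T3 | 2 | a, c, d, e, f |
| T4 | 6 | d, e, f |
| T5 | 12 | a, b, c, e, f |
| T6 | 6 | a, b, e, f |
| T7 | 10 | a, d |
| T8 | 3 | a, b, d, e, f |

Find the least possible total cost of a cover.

5

T3, T8 together cover every point (T3 ∪ T8 = {a, b, c, d, e, f}); total cost 2 + 3 = 5.
No covering selection has total cost below 5.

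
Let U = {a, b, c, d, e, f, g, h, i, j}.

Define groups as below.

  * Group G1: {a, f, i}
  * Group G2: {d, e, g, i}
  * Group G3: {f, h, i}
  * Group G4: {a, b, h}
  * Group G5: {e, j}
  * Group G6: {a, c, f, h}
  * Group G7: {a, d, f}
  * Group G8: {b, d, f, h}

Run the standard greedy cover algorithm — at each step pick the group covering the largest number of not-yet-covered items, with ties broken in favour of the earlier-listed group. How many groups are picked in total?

Greedy: pick G2 (covers 4 new) → pick G6 (covers 4 new) → pick G4 (covers 1 new) → pick G5 (covers 1 new). Total picks: 4.

4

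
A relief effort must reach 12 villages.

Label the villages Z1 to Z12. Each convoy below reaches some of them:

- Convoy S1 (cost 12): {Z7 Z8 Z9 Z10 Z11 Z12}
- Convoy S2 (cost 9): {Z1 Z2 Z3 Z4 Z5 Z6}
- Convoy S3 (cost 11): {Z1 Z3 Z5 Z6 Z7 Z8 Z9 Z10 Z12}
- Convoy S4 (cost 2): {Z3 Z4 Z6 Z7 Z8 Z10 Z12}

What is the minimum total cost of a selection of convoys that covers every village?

S1, S2 together cover every village (S1 ∪ S2 = {Z1, Z2, Z3, Z4, Z5, Z6, Z7, Z8, Z9, Z10, Z11, Z12}); total cost 12 + 9 = 21.
The greedy pick S4, S2, S1 costs 23; no covering selection beats 21.

21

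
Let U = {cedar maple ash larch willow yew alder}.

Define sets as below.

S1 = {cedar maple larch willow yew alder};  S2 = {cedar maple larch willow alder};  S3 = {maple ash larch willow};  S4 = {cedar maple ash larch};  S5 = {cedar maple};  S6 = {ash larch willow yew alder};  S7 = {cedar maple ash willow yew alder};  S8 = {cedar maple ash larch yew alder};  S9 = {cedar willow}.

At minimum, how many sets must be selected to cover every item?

2

S1 and S6 together: S1 ∪ S6 = {cedar, maple, ash, larch, willow, yew, alder} — every item is covered.
No single set has all 7 items (the largest, S1, has 6), so 2 is optimal.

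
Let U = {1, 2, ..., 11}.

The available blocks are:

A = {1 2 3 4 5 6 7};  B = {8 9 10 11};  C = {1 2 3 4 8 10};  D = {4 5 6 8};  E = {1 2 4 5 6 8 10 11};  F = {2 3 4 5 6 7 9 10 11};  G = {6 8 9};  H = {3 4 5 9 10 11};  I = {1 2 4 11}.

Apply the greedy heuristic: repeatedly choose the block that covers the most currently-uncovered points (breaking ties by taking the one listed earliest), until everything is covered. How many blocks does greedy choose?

2

Greedy: pick F (covers 9 new) → pick C (covers 2 new). Total picks: 2.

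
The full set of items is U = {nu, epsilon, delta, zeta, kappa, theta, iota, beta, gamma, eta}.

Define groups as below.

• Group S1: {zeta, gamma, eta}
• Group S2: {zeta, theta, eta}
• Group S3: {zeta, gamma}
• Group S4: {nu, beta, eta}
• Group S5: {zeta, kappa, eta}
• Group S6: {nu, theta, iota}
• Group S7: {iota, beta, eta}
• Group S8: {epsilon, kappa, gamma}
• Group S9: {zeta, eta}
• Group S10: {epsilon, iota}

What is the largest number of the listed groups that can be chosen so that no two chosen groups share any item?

3

S3, S4, S10 are pairwise disjoint (S3={zeta,gamma}; S4={nu,beta,eta}; S10={epsilon,iota}).
Every remaining group overlaps one of these, and no 4 of the listed groups are pairwise disjoint, so 3 is the maximum.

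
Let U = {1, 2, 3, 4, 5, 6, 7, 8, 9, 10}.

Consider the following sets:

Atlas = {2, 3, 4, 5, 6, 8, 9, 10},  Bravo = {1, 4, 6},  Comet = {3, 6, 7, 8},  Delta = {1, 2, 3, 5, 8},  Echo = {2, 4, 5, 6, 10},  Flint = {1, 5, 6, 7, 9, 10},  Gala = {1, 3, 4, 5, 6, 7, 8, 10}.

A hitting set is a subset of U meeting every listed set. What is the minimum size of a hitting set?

2

Take H = {2, 6}. Each listed set contains at least one of these, so H is a hitting set of size 2.
No single point lies in every set, so at least 2 are needed and 2 is optimal.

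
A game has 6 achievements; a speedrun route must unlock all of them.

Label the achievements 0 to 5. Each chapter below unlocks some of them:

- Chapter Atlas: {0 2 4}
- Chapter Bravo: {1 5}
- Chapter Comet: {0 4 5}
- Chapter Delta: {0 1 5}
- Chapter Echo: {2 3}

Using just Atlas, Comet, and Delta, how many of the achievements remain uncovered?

1

Union of Atlas, Comet, Delta = {0, 1, 2, 4, 5}.
Not covered: 3 — 1 achievement.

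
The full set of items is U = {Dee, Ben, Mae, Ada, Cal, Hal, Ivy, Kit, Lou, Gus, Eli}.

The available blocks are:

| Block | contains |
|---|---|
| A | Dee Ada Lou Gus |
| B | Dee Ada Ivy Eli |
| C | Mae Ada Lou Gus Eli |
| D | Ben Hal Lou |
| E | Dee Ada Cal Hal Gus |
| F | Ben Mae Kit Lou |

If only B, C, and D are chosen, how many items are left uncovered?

2

Union of B, C, D = {Dee, Ben, Mae, Ada, Hal, Ivy, Lou, Gus, Eli}.
Not covered: Cal, Kit — 2 items.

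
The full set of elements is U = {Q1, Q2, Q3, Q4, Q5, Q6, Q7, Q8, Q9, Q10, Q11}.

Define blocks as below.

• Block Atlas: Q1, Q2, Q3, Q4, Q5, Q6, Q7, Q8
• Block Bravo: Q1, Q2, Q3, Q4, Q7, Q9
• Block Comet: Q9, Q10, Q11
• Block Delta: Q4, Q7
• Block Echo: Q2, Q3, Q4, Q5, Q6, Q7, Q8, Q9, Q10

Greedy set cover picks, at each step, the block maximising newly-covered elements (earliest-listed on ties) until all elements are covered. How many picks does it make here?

Greedy: pick Echo (covers 9 new) → pick Atlas (covers 1 new) → pick Comet (covers 1 new). Total picks: 3.
(The true minimum cover uses only 2 blocks, so greedy is not optimal here.)

3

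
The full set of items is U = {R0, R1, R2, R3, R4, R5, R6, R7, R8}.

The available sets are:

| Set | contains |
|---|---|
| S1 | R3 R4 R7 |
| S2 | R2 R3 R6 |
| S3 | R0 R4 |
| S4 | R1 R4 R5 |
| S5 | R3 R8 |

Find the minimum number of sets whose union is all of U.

5

S1 and S2 and S3 and S4 and S5 together: S1 ∪ S2 ∪ S3 ∪ S4 ∪ S5 = {R0, R1, R2, R3, R4, R5, R6, R7, R8} — every item is covered.
No 4 of the 5 sets cover everything (all 5 combinations miss at least one item), so 5 is optimal.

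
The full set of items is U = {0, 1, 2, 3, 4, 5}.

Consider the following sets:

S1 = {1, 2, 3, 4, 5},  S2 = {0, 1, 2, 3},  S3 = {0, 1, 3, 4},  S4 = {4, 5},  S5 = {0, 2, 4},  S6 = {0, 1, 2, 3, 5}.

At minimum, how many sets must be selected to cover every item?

S5 and S6 together: S5 ∪ S6 = {0, 1, 2, 3, 4, 5} — every item is covered.
No single set has all 6 items (the largest, S1, has 5), so 2 is optimal.

2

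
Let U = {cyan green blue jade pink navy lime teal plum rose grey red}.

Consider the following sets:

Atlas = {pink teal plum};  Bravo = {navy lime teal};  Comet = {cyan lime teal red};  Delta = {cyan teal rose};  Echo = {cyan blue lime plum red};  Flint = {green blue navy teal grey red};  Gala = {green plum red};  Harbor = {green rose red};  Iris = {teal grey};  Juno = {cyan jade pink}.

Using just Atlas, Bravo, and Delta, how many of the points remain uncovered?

5

Union of Atlas, Bravo, Delta = {cyan, pink, navy, lime, teal, plum, rose}.
Not covered: green, blue, jade, grey, red — 5 points.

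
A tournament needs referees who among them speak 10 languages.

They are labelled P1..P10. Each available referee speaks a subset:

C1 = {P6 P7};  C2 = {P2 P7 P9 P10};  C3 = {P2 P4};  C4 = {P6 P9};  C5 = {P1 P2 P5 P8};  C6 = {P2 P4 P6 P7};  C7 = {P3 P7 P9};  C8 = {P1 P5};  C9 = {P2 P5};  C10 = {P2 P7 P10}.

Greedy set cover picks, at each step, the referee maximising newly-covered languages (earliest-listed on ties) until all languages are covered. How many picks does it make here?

Greedy: pick C2 (covers 4 new) → pick C5 (covers 3 new) → pick C6 (covers 2 new) → pick C7 (covers 1 new). Total picks: 4.

4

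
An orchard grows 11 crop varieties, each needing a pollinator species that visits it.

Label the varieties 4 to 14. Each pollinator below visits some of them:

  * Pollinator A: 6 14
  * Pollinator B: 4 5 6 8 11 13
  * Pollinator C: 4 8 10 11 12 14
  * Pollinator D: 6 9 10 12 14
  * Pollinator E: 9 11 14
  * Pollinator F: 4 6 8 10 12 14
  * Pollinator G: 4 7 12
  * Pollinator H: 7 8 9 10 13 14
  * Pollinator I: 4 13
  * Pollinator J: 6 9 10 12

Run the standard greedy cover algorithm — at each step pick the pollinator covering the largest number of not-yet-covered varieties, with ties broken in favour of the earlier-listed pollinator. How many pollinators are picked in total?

3

Greedy: pick B (covers 6 new) → pick D (covers 4 new) → pick G (covers 1 new). Total picks: 3.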